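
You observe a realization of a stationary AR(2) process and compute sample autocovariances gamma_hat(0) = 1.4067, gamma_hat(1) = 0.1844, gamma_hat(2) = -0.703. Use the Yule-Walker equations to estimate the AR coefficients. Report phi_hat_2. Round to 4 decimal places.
\hat\phi_{2} = -0.5260

The Yule-Walker equations for an AR(p) process read, in matrix form,
  Gamma_p phi = r_p,   with   (Gamma_p)_{ij} = gamma(|i - j|),
                       (r_p)_i = gamma(i),   i,j = 1..p.
Substitute the sample gammas (Toeplitz matrix and right-hand side of size 2):
  Gamma_p = [[1.4067, 0.1844], [0.1844, 1.4067]]
  r_p     = [0.1844, -0.703]
Written out:
  1.4067 phi_1 + 0.1844 phi_2 = 0.1844
  0.1844 phi_1 + 1.4067 phi_2 = -0.703
Solve by Cramer's rule:
  det = gamma(0)^2 - gamma(1)^2 = (1.4067)^2 - (0.1844)^2 = 1.97880489 - 0.03400336 = 1.94480153
  phi_hat_1 = [gamma(1) gamma(0) - gamma(1) gamma(2)] / det = [(0.1844)(1.4067) - (0.1844)(-0.703)] / 1.94480153 = 0.38902868 / 1.94480153 = 0.2
  phi_hat_2 = [gamma(0) gamma(2) - gamma(1)^2] / det = [(1.4067)(-0.703) - (0.1844)^2] / 1.94480153 = -1.02291346 / 1.94480153 = -0.526
So phi_hat = [0.2000, -0.5260].
Therefore phi_hat_2 = -0.5260.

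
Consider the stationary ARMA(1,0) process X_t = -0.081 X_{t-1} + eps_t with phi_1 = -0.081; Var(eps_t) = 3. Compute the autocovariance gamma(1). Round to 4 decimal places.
\gamma(1) = -0.2446

Multiply the model equation by X_{t-k} and take expectations. With theta_0 = psi_0 = 1 and psi_j the MA(infinity) weights, this gives
  gamma(k) - sum_i phi_i gamma(k-i) = c_k,
  c_k = sigma^2 * sum_{j=k..q} theta_j psi_{j-k}   (c_k = 0 for k > q),
using gamma(-m) = gamma(m).
Pure AR (q = 0): c_0 = sigma^2 = 3, c_k = 0 for k >= 1.
Equations for k = 0 and k = 1 (AR order 1):
  gamma(0) = phi_1 gamma(1) + c_0
  gamma(1) = phi_1 gamma(0) + c_1
Substituting the second into the first: gamma(0) (1 - phi_1^2) = c_0 + phi_1 c_1, so
  gamma(0) = c_0 / (1 - phi_1^2) = 3 / (1 - (-0.081)^2) = 3 / 0.993439 = 3.019813.
  gamma(1) = phi_1 gamma(0) = (-0.081)(3.019813) = -0.244605.
Therefore gamma(1) = -0.2446 (to 4 decimal places).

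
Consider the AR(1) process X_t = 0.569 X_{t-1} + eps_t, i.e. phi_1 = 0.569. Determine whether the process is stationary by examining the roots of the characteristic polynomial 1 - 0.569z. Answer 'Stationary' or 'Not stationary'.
\text{Stationary}

The AR(p) characteristic polynomial is P(z) = 1 - 0.569z.
Stationarity requires all roots to lie outside the unit circle, i.e. |z| > 1 for every root.
This is linear in z: 1 + (-0.569) z = 0  =>  z = -1/(-0.569) = 1.757469,  |z| = 1.757469.
Moduli of all roots: 1.7575.
All moduli strictly greater than 1? Yes.
Verdict: Stationary.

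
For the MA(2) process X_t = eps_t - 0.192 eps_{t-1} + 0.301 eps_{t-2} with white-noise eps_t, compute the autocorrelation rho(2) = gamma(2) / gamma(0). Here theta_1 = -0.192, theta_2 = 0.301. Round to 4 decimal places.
\rho(2) = 0.2670

For an MA(q) process with theta_0 = 1, the autocovariance is
  gamma(k) = sigma^2 * sum_{i=0..q-k} theta_i * theta_{i+k},
and rho(k) = gamma(k) / gamma(0). Sigma^2 cancels.
  numerator   = (1)*(0.301) = 0.301.
  denominator = (1)^2 + (-0.192)^2 + (0.301)^2 = 1.127465.
  rho(2) = 0.301 / 1.127465 = 0.2670.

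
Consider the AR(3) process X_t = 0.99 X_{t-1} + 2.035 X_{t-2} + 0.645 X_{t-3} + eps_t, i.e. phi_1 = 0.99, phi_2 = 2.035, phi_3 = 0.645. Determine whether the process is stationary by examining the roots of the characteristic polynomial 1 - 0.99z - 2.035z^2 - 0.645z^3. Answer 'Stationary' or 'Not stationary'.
\text{Not stationary}

The AR(p) characteristic polynomial is P(z) = 1 - 0.99z - 2.035z^2 - 0.645z^3.
Stationarity requires all roots to lie outside the unit circle, i.e. |z| > 1 for every root.
Degree 3: look for a simple real root z0 first, then factor out (1 - z/z0) and solve the remaining quadratic.
Testing z0 = -2: P(-2) = 1 + (-0.99)(-2) + (-2.035)(-2)^2 + (-0.645)(-2)^3
  = 1 + (1.98) + (-8.14) + (5.16) = 0.  So z_0 = -2 is a root, |z_0| = 2.
Divide out the factor (1 + 0.5 z) = (1 - z/z0) (since 1/z0 = -0.5):
  P(z) = (1 + 0.5 z)(1 + (-1.49) z + (-1.29) z^2)
  [check: z-coef -1.49 - (-0.5) = -0.99; z^2-coef -1.29 - (-0.5)(-1.49) = -2.035; z^3-coef -(-0.5)(-1.29) = -0.645.]
Remaining roots from the quadratic factor 1 + (-1.49) z + (-1.29) z^2:
  Set 1 + (-1.49) z + (-1.29) z^2 = 0, i.e. a z^2 + b z + c = 0 with a = -1.29, b = -1.49, c = 1.
  Discriminant D = b^2 - 4ac = (-1.49)^2 - 4*(-1.29)*1 = 2.2201 - (-5.16) = 7.3801.
  D >= 0, so the roots are real: z = (-b +/- sqrt(D)) / (2a) = (1.49 +/- 2.716634) / (-2.58).
    z_1 = (1.49 + 2.716634) / (-2.58) = -1.6305,   |z_1| = 1.6305.
    z_2 = (1.49 - 2.716634) / (-2.58) = 0.4754,   |z_2| = 0.4754.
Moduli of all roots: 2.0000, 1.6305, 0.4754.
All moduli strictly greater than 1? No.
Verdict: Not stationary.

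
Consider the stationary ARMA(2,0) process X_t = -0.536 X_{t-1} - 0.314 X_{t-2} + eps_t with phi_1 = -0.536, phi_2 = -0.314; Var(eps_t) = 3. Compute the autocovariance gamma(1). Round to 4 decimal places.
\gamma(1) = -1.6286

Multiply the model equation by X_{t-k} and take expectations. With theta_0 = psi_0 = 1 and psi_j the MA(infinity) weights, this gives
  gamma(k) - sum_i phi_i gamma(k-i) = c_k,
  c_k = sigma^2 * sum_{j=k..q} theta_j psi_{j-k}   (c_k = 0 for k > q),
using gamma(-m) = gamma(m).
Pure AR (q = 0): c_0 = sigma^2 = 3, c_k = 0 for k >= 1.
Equations for k = 0, 1, 2 (AR order 2, c_2 = 0):
  (E0) gamma(0) = phi_1 gamma(1) + phi_2 gamma(2) + c_0
  (E1) gamma(1) = phi_1 gamma(0) + phi_2 gamma(1) + c_1
  (E2) gamma(2) = phi_1 gamma(1) + phi_2 gamma(0)
From (E1): gamma(1) = A gamma(0) + B with
  A = phi_1 / (1 - phi_2) = -0.536 / 1.314 = -0.407915,   B = c_1 / (1 - phi_2) = 0 / 1.314 = 0.
Insert (E2) into (E0): gamma(0) (1 - phi_2^2) = phi_1 (1 + phi_2) gamma(1) + c_0.
  phi_1 (1 + phi_2) = (-0.536)(0.686) = -0.367696,   1 - phi_2^2 = 0.901404.
Replace gamma(1) by A gamma(0) + B and collect gamma(0):
  gamma(0) [0.901404 - (-0.367696)(-0.407915)] = c_0 = 3
  gamma(0) * 0.751415 = 3
  gamma(0) = 3 / 0.751415 = 3.992466.
  gamma(1) = A gamma(0) = (-0.407915)(3.992466) = -1.628586.
Therefore gamma(1) = -1.6286 (to 4 decimal places).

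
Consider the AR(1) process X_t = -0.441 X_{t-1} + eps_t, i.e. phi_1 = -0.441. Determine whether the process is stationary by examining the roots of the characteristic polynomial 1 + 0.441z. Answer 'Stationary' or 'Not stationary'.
\text{Stationary}

The AR(p) characteristic polynomial is P(z) = 1 + 0.441z.
Stationarity requires all roots to lie outside the unit circle, i.e. |z| > 1 for every root.
This is linear in z: 1 + (0.441) z = 0  =>  z = -1/(0.441) = -2.267574,  |z| = 2.267574.
Moduli of all roots: 2.2676.
All moduli strictly greater than 1? Yes.
Verdict: Stationary.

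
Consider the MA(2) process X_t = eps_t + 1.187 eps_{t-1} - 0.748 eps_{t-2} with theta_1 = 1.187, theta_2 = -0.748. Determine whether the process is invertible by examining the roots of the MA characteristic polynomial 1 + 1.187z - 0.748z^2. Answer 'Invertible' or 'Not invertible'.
\text{Not invertible}

The MA(q) characteristic polynomial is P(z) = 1 + 1.187z - 0.748z^2.
Invertibility requires all roots to lie outside the unit circle, i.e. |z| > 1 for every root.
Set 1 + (1.187) z + (-0.748) z^2 = 0, i.e. a z^2 + b z + c = 0 with a = -0.748, b = 1.187, c = 1.
Discriminant D = b^2 - 4ac = (1.187)^2 - 4*(-0.748)*1 = 1.408969 - (-2.992) = 4.400969.
D >= 0, so the roots are real: z = (-b +/- sqrt(D)) / (2a) = (-1.187 +/- 2.097849) / (-1.496).
  z_1 = (-1.187 + 2.097849) / (-1.496) = -0.6089,   |z_1| = 0.6089.
  z_2 = (-1.187 - 2.097849) / (-1.496) = 2.1958,   |z_2| = 2.1958.
Moduli of all roots: 0.6089, 2.1958.
All moduli strictly greater than 1? No.
Verdict: Not invertible.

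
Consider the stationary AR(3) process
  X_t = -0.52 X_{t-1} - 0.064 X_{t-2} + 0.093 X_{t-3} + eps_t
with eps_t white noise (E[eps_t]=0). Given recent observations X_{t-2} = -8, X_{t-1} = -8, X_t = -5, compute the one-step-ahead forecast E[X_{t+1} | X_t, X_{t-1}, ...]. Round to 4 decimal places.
E[X_{t+1} \mid \mathcal F_t] = 2.3680

For an AR(p) model X_t = c + sum_i phi_i X_{t-i} + eps_t, the
one-step-ahead conditional mean is
  E[X_{t+1} | X_t, ...] = c + sum_i phi_i X_{t+1-i}.
Substitute known values:
  E[X_{t+1} | ...] = (-0.52) * (-5) + (-0.064) * (-8) + (0.093) * (-8)
                   = 2.3680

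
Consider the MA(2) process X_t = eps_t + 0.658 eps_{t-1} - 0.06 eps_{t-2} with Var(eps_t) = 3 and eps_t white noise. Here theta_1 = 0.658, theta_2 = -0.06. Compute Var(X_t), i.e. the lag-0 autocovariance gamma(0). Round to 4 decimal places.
\gamma(0) = 4.3097

For an MA(q) process X_t = eps_t + sum_i theta_i eps_{t-i} with
Var(eps_t) = sigma^2, the variance is
  gamma(0) = sigma^2 * (1 + sum_i theta_i^2).
  sum_i theta_i^2 = (0.658)^2 + (-0.06)^2 = 0.432964 + 0.0036 = 0.436564.
  gamma(0) = 3 * (1 + 0.436564) = 3 * 1.436564 = 4.309692, which rounds to 4.3097.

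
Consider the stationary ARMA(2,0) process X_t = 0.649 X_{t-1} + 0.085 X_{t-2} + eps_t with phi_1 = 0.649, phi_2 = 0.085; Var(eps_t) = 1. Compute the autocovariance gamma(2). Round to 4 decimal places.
\gamma(2) = 1.1054

Multiply the model equation by X_{t-k} and take expectations. With theta_0 = psi_0 = 1 and psi_j the MA(infinity) weights, this gives
  gamma(k) - sum_i phi_i gamma(k-i) = c_k,
  c_k = sigma^2 * sum_{j=k..q} theta_j psi_{j-k}   (c_k = 0 for k > q),
using gamma(-m) = gamma(m).
Pure AR (q = 0): c_0 = sigma^2 = 1, c_k = 0 for k >= 1.
Equations for k = 0, 1, 2 (AR order 2, c_2 = 0):
  (E0) gamma(0) = phi_1 gamma(1) + phi_2 gamma(2) + c_0
  (E1) gamma(1) = phi_1 gamma(0) + phi_2 gamma(1) + c_1
  (E2) gamma(2) = phi_1 gamma(1) + phi_2 gamma(0)
From (E1): gamma(1) = A gamma(0) + B with
  A = phi_1 / (1 - phi_2) = 0.649 / 0.915 = 0.70929,   B = c_1 / (1 - phi_2) = 0 / 0.915 = 0.
Insert (E2) into (E0): gamma(0) (1 - phi_2^2) = phi_1 (1 + phi_2) gamma(1) + c_0.
  phi_1 (1 + phi_2) = (0.649)(1.085) = 0.704165,   1 - phi_2^2 = 0.992775.
Replace gamma(1) by A gamma(0) + B and collect gamma(0):
  gamma(0) [0.992775 - (0.704165)(0.70929)] = c_0 = 1
  gamma(0) * 0.493318 = 1
  gamma(0) = 1 / 0.493318 = 2.02709.
  gamma(1) = A gamma(0) = (0.70929)(2.02709) = 1.437794.
  gamma(2) = phi_1 gamma(1) + phi_2 gamma(0) = (0.649)(1.437794) + (0.085)(2.02709) = 1.105431.
Therefore gamma(2) = 1.1054 (to 4 decimal places).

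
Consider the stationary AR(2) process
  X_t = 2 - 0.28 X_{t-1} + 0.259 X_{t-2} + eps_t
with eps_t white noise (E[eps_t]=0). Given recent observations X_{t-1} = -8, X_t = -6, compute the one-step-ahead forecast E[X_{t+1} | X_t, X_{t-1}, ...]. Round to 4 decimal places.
E[X_{t+1} \mid \mathcal F_t] = 1.6080

For an AR(p) model X_t = c + sum_i phi_i X_{t-i} + eps_t, the
one-step-ahead conditional mean is
  E[X_{t+1} | X_t, ...] = c + sum_i phi_i X_{t+1-i}.
Substitute known values:
  E[X_{t+1} | ...] = 2 + (-0.28) * (-6) + (0.259) * (-8)
                   = 1.6080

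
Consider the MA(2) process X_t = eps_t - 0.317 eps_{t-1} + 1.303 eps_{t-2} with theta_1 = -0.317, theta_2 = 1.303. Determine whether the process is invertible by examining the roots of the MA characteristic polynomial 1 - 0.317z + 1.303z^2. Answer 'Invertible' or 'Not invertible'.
\text{Not invertible}

The MA(q) characteristic polynomial is P(z) = 1 - 0.317z + 1.303z^2.
Invertibility requires all roots to lie outside the unit circle, i.e. |z| > 1 for every root.
Set 1 + (-0.317) z + (1.303) z^2 = 0, i.e. a z^2 + b z + c = 0 with a = 1.303, b = -0.317, c = 1.
Discriminant D = b^2 - 4ac = (-0.317)^2 - 4*(1.303)*1 = 0.100489 - (5.212) = -5.111511.
D < 0, so the roots are the complex-conjugate pair z = (-b +/- i sqrt(-D)) / (2a) = 0.1216 +/- 0.8676i.
For a conjugate pair |z|^2 = z * conj(z) = (product of roots) = c/a = 1/(1.303) = 0.76746, so |z| = sqrt(0.76746) = 0.876 for both roots.
Moduli of all roots: 0.8760, 0.8760.
All moduli strictly greater than 1? No.
Verdict: Not invertible.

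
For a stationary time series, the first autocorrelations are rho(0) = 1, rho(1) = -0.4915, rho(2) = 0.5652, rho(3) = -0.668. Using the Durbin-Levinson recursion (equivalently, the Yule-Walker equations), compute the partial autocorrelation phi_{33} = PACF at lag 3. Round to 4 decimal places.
\phi_{33} = -0.4820

The PACF at lag k is phi_{kk}, the last component of the solution
to the Yule-Walker system G_k phi = r_k where
  (G_k)_{ij} = rho(|i - j|), (r_k)_i = rho(i), i,j = 1..k.
Equivalently, Durbin-Levinson gives phi_{kk} iteratively:
  phi_{11} = rho(1)
  phi_{kk} = [rho(k) - sum_{j=1..k-1} phi_{k-1,j} rho(k-j)]
            / [1 - sum_{j=1..k-1} phi_{k-1,j} rho(j)],
  phi_{k,j} = phi_{k-1,j} - phi_{kk} phi_{k-1,k-j},  j = 1..k-1.
Step k = 1:
  phi_11 = rho(1) = -0.4915.
Step k = 2:
  phi_22 = [rho(2) - phi_11 rho(1)] / [1 - phi_11 rho(1)] = [0.5652 - (-0.4915)(-0.4915)] / [1 - (-0.4915)(-0.4915)]
         = 0.32362775 / 0.75842775 = 0.426709.
  Update: phi_21 = phi_11 - phi_22 phi_11 = -0.4915 - (0.426709)(-0.4915) = -0.281773.
Step k = 3:
  phi_33 = [rho(3) - phi_21 rho(2) - phi_22 rho(1)] / [1 - phi_21 rho(1) - phi_22 rho(2)]
    numerator   = -0.668 - (-0.281773)(0.5652) - (0.426709)(-0.4915) = -0.29901475
    denominator = 1 - (-0.281773)(-0.4915) - (0.426709)(0.5652) = 0.62033296
  phi_33 = -0.29901475 / 0.62033296 = -0.482.
Therefore phi_{33} = -0.4820.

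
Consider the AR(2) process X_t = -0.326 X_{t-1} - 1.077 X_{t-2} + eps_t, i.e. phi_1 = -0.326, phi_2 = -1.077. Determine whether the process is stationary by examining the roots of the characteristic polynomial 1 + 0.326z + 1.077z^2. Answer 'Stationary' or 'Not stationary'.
\text{Not stationary}

The AR(p) characteristic polynomial is P(z) = 1 + 0.326z + 1.077z^2.
Stationarity requires all roots to lie outside the unit circle, i.e. |z| > 1 for every root.
Set 1 + (0.326) z + (1.077) z^2 = 0, i.e. a z^2 + b z + c = 0 with a = 1.077, b = 0.326, c = 1.
Discriminant D = b^2 - 4ac = (0.326)^2 - 4*(1.077)*1 = 0.106276 - (4.308) = -4.201724.
D < 0, so the roots are the complex-conjugate pair z = (-b +/- i sqrt(-D)) / (2a) = -0.1513 +/- 0.9516i.
For a conjugate pair |z|^2 = z * conj(z) = (product of roots) = c/a = 1/(1.077) = 0.928505, so |z| = sqrt(0.928505) = 0.9636 for both roots.
Moduli of all roots: 0.9636, 0.9636.
All moduli strictly greater than 1? No.
Verdict: Not stationary.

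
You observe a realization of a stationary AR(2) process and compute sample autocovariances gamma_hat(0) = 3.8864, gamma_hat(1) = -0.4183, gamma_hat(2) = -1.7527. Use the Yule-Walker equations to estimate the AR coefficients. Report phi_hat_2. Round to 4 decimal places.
\hat\phi_{2} = -0.4680

The Yule-Walker equations for an AR(p) process read, in matrix form,
  Gamma_p phi = r_p,   with   (Gamma_p)_{ij} = gamma(|i - j|),
                       (r_p)_i = gamma(i),   i,j = 1..p.
Substitute the sample gammas (Toeplitz matrix and right-hand side of size 2):
  Gamma_p = [[3.8864, -0.4183], [-0.4183, 3.8864]]
  r_p     = [-0.4183, -1.7527]
Written out:
  3.8864 phi_1 - 0.4183 phi_2 = -0.4183
  -0.4183 phi_1 + 3.8864 phi_2 = -1.7527
Solve by Cramer's rule:
  det = gamma(0)^2 - gamma(1)^2 = (3.8864)^2 - (-0.4183)^2 = 15.10410496 - 0.17497489 = 14.92913007
  phi_hat_1 = [gamma(1) gamma(0) - gamma(1) gamma(2)] / det = [(-0.4183)(3.8864) - (-0.4183)(-1.7527)] / 14.92913007 = -2.35883553 / 14.92913007 = -0.158
  phi_hat_2 = [gamma(0) gamma(2) - gamma(1)^2] / det = [(3.8864)(-1.7527) - (-0.4183)^2] / 14.92913007 = -6.98666817 / 14.92913007 = -0.468
So phi_hat = [-0.1580, -0.4680].
Therefore phi_hat_2 = -0.4680.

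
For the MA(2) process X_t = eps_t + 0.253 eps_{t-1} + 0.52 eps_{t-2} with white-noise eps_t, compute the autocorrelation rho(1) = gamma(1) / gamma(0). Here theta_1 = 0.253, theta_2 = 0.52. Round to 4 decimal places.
\rho(1) = 0.2882

For an MA(q) process with theta_0 = 1, the autocovariance is
  gamma(k) = sigma^2 * sum_{i=0..q-k} theta_i * theta_{i+k},
and rho(k) = gamma(k) / gamma(0). Sigma^2 cancels.
  numerator   = (1)*(0.253) + (0.253)*(0.52) = 0.38456.
  denominator = (1)^2 + (0.253)^2 + (0.52)^2 = 1.334409.
  rho(1) = 0.38456 / 1.334409 = 0.2882.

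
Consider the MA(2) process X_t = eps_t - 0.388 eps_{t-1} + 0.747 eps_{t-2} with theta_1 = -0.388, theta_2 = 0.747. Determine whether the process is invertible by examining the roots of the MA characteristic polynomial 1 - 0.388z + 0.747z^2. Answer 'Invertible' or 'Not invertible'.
\text{Invertible}

The MA(q) characteristic polynomial is P(z) = 1 - 0.388z + 0.747z^2.
Invertibility requires all roots to lie outside the unit circle, i.e. |z| > 1 for every root.
Set 1 + (-0.388) z + (0.747) z^2 = 0, i.e. a z^2 + b z + c = 0 with a = 0.747, b = -0.388, c = 1.
Discriminant D = b^2 - 4ac = (-0.388)^2 - 4*(0.747)*1 = 0.150544 - (2.988) = -2.837456.
D < 0, so the roots are the complex-conjugate pair z = (-b +/- i sqrt(-D)) / (2a) = 0.2597 +/- 1.1275i.
For a conjugate pair |z|^2 = z * conj(z) = (product of roots) = c/a = 1/(0.747) = 1.338688, so |z| = sqrt(1.338688) = 1.157 for both roots.
Moduli of all roots: 1.1570, 1.1570.
All moduli strictly greater than 1? Yes.
Verdict: Invertible.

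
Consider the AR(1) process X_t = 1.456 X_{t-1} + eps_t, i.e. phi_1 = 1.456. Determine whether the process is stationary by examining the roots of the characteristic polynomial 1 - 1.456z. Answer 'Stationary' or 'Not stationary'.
\text{Not stationary}

The AR(p) characteristic polynomial is P(z) = 1 - 1.456z.
Stationarity requires all roots to lie outside the unit circle, i.e. |z| > 1 for every root.
This is linear in z: 1 + (-1.456) z = 0  =>  z = -1/(-1.456) = 0.686813,  |z| = 0.686813.
Moduli of all roots: 0.6868.
All moduli strictly greater than 1? No.
Verdict: Not stationary.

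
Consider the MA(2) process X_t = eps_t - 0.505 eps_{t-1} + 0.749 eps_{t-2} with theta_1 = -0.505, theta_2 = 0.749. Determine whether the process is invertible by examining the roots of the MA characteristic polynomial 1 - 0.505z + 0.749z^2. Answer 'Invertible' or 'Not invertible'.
\text{Invertible}

The MA(q) characteristic polynomial is P(z) = 1 - 0.505z + 0.749z^2.
Invertibility requires all roots to lie outside the unit circle, i.e. |z| > 1 for every root.
Set 1 + (-0.505) z + (0.749) z^2 = 0, i.e. a z^2 + b z + c = 0 with a = 0.749, b = -0.505, c = 1.
Discriminant D = b^2 - 4ac = (-0.505)^2 - 4*(0.749)*1 = 0.255025 - (2.996) = -2.740975.
D < 0, so the roots are the complex-conjugate pair z = (-b +/- i sqrt(-D)) / (2a) = 0.3371 +/- 1.1052i.
For a conjugate pair |z|^2 = z * conj(z) = (product of roots) = c/a = 1/(0.749) = 1.335113, so |z| = sqrt(1.335113) = 1.1555 for both roots.
Moduli of all roots: 1.1555, 1.1555.
All moduli strictly greater than 1? Yes.
Verdict: Invertible.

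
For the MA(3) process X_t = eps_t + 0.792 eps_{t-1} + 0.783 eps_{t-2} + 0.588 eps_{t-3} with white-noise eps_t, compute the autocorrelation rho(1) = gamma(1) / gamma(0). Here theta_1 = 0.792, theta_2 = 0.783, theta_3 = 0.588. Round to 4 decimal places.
\rho(1) = 0.7241

For an MA(q) process with theta_0 = 1, the autocovariance is
  gamma(k) = sigma^2 * sum_{i=0..q-k} theta_i * theta_{i+k},
and rho(k) = gamma(k) / gamma(0). Sigma^2 cancels.
  numerator   = (1)*(0.792) + (0.792)*(0.783) + (0.783)*(0.588) = 1.87254.
  denominator = (1)^2 + (0.792)^2 + (0.783)^2 + (0.588)^2 = 2.586097.
  rho(1) = 1.87254 / 2.586097 = 0.7241.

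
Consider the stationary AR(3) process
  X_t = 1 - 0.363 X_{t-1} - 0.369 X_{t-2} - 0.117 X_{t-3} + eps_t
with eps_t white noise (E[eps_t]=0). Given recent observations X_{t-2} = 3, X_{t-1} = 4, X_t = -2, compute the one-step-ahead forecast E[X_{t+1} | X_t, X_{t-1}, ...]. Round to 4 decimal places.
E[X_{t+1} \mid \mathcal F_t] = -0.1010

For an AR(p) model X_t = c + sum_i phi_i X_{t-i} + eps_t, the
one-step-ahead conditional mean is
  E[X_{t+1} | X_t, ...] = c + sum_i phi_i X_{t+1-i}.
Substitute known values:
  E[X_{t+1} | ...] = 1 + (-0.363) * (-2) + (-0.369) * (4) + (-0.117) * (3)
                   = -0.1010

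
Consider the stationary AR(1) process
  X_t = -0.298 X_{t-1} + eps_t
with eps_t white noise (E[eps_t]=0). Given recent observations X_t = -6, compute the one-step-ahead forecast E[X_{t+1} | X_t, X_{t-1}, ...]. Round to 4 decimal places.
E[X_{t+1} \mid \mathcal F_t] = 1.7880

For an AR(p) model X_t = c + sum_i phi_i X_{t-i} + eps_t, the
one-step-ahead conditional mean is
  E[X_{t+1} | X_t, ...] = c + sum_i phi_i X_{t+1-i}.
Substitute known values:
  E[X_{t+1} | ...] = (-0.298) * (-6)
                   = 1.7880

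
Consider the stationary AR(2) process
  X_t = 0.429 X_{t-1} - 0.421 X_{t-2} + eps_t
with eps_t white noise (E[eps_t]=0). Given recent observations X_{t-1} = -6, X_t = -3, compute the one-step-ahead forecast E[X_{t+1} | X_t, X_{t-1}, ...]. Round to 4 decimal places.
E[X_{t+1} \mid \mathcal F_t] = 1.2390

For an AR(p) model X_t = c + sum_i phi_i X_{t-i} + eps_t, the
one-step-ahead conditional mean is
  E[X_{t+1} | X_t, ...] = c + sum_i phi_i X_{t+1-i}.
Substitute known values:
  E[X_{t+1} | ...] = (0.429) * (-3) + (-0.421) * (-6)
                   = 1.2390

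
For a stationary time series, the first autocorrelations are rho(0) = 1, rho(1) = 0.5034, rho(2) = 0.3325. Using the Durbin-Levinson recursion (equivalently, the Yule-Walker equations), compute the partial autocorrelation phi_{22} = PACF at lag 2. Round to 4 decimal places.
\phi_{22} = 0.1059

The PACF at lag k is phi_{kk}, the last component of the solution
to the Yule-Walker system G_k phi = r_k where
  (G_k)_{ij} = rho(|i - j|), (r_k)_i = rho(i), i,j = 1..k.
Equivalently, Durbin-Levinson gives phi_{kk} iteratively:
  phi_{11} = rho(1)
  phi_{kk} = [rho(k) - sum_{j=1..k-1} phi_{k-1,j} rho(k-j)]
            / [1 - sum_{j=1..k-1} phi_{k-1,j} rho(j)],
  phi_{k,j} = phi_{k-1,j} - phi_{kk} phi_{k-1,k-j},  j = 1..k-1.
Step k = 1:
  phi_11 = rho(1) = 0.5034.
Step k = 2:
  phi_22 = [rho(2) - phi_11 rho(1)] / [1 - phi_11 rho(1)] = [0.3325 - (0.5034)(0.5034)] / [1 - (0.5034)(0.5034)]
         = 0.07908844 / 0.74658844 = 0.1059.
Therefore phi_{22} = 0.1059.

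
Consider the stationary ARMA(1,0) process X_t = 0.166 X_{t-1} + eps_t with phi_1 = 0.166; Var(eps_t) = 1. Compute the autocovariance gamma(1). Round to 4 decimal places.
\gamma(1) = 0.1707

Multiply the model equation by X_{t-k} and take expectations. With theta_0 = psi_0 = 1 and psi_j the MA(infinity) weights, this gives
  gamma(k) - sum_i phi_i gamma(k-i) = c_k,
  c_k = sigma^2 * sum_{j=k..q} theta_j psi_{j-k}   (c_k = 0 for k > q),
using gamma(-m) = gamma(m).
Pure AR (q = 0): c_0 = sigma^2 = 1, c_k = 0 for k >= 1.
Equations for k = 0 and k = 1 (AR order 1):
  gamma(0) = phi_1 gamma(1) + c_0
  gamma(1) = phi_1 gamma(0) + c_1
Substituting the second into the first: gamma(0) (1 - phi_1^2) = c_0 + phi_1 c_1, so
  gamma(0) = c_0 / (1 - phi_1^2) = 1 / (1 - (0.166)^2) = 1 / 0.972444 = 1.028337.
  gamma(1) = phi_1 gamma(0) = (0.166)(1.028337) = 0.170704.
Therefore gamma(1) = 0.1707 (to 4 decimal places).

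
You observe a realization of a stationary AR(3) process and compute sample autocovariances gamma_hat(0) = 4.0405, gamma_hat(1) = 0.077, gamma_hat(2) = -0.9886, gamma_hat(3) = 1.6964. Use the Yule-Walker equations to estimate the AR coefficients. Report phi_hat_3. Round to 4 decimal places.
\hat\phi_{3} = 0.4580

The Yule-Walker equations for an AR(p) process read, in matrix form,
  Gamma_p phi = r_p,   with   (Gamma_p)_{ij} = gamma(|i - j|),
                       (r_p)_i = gamma(i),   i,j = 1..p.
Substitute the sample gammas (Toeplitz matrix and right-hand side of size 3):
  Gamma_p = [[4.0405, 0.077, -0.9886], [0.077, 4.0405, 0.077], [-0.9886, 0.077, 4.0405]]
  r_p     = [0.077, -0.9886, 1.6964]
Written out (R1..R3):
  (R1) 4.0405 phi_1 + 0.077 phi_2 - 0.9886 phi_3 = 0.077
  (R2) 0.077 phi_1 + 4.0405 phi_2 + 0.077 phi_3 = -0.9886
  (R3) -0.9886 phi_1 + 0.077 phi_2 + 4.0405 phi_3 = 1.6964
Gaussian elimination:
  R2 <- R2 - (0.077/4.0405) R1 = R2 - (0.019057) R1:  4.039033 phi_2 + 0.09584 phi_3 = -0.990067
  R3 <- R3 - (-0.9886/4.0405) R1 = R3 - (-0.244673) R1:  0.09584 phi_2 + 3.798617 phi_3 = 1.71524
  R3 <- R3 - (0.09584/4.039033) R2 = R3 - (0.023728) R2:  3.796342 phi_3 = 1.738733
Back-substitution:
  phi_hat_3 = 1.738733 / 3.796342 = 0.458002
  phi_hat_2 = (-0.990067 - (0.09584)(0.458002)) / 4.039033 = -0.255993
  phi_hat_1 = (0.077 - (0.077)(-0.255993) - (-0.9886)(0.458002)) / 4.0405 = 0.135996
So phi_hat = [0.1360, -0.2560, 0.4580].
Therefore phi_hat_3 = 0.4580.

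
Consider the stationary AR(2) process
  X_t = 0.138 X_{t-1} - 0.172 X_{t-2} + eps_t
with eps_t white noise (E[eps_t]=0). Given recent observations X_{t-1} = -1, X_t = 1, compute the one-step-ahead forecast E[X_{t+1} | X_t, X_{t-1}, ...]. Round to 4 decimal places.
E[X_{t+1} \mid \mathcal F_t] = 0.3100

For an AR(p) model X_t = c + sum_i phi_i X_{t-i} + eps_t, the
one-step-ahead conditional mean is
  E[X_{t+1} | X_t, ...] = c + sum_i phi_i X_{t+1-i}.
Substitute known values:
  E[X_{t+1} | ...] = (0.138) * (1) + (-0.172) * (-1)
                   = 0.3100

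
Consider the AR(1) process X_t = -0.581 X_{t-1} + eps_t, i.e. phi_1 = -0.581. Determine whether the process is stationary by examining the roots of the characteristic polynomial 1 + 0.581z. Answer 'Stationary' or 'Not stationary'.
\text{Stationary}

The AR(p) characteristic polynomial is P(z) = 1 + 0.581z.
Stationarity requires all roots to lie outside the unit circle, i.e. |z| > 1 for every root.
This is linear in z: 1 + (0.581) z = 0  =>  z = -1/(0.581) = -1.72117,  |z| = 1.72117.
Moduli of all roots: 1.7212.
All moduli strictly greater than 1? Yes.
Verdict: Stationary.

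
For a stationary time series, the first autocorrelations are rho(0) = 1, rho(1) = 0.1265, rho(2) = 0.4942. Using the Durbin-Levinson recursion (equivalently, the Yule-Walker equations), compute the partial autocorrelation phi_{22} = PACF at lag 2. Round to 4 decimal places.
\phi_{22} = 0.4860

The PACF at lag k is phi_{kk}, the last component of the solution
to the Yule-Walker system G_k phi = r_k where
  (G_k)_{ij} = rho(|i - j|), (r_k)_i = rho(i), i,j = 1..k.
Equivalently, Durbin-Levinson gives phi_{kk} iteratively:
  phi_{11} = rho(1)
  phi_{kk} = [rho(k) - sum_{j=1..k-1} phi_{k-1,j} rho(k-j)]
            / [1 - sum_{j=1..k-1} phi_{k-1,j} rho(j)],
  phi_{k,j} = phi_{k-1,j} - phi_{kk} phi_{k-1,k-j},  j = 1..k-1.
Step k = 1:
  phi_11 = rho(1) = 0.1265.
Step k = 2:
  phi_22 = [rho(2) - phi_11 rho(1)] / [1 - phi_11 rho(1)] = [0.4942 - (0.1265)(0.1265)] / [1 - (0.1265)(0.1265)]
         = 0.47819775 / 0.98399775 = 0.486.
Therefore phi_{22} = 0.4860.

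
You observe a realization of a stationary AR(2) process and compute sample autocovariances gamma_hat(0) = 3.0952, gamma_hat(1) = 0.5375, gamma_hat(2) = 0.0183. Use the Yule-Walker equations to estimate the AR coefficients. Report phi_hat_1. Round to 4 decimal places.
\hat\phi_{1} = 0.1780

The Yule-Walker equations for an AR(p) process read, in matrix form,
  Gamma_p phi = r_p,   with   (Gamma_p)_{ij} = gamma(|i - j|),
                       (r_p)_i = gamma(i),   i,j = 1..p.
Substitute the sample gammas (Toeplitz matrix and right-hand side of size 2):
  Gamma_p = [[3.0952, 0.5375], [0.5375, 3.0952]]
  r_p     = [0.5375, 0.0183]
Written out:
  3.0952 phi_1 + 0.5375 phi_2 = 0.5375
  0.5375 phi_1 + 3.0952 phi_2 = 0.0183
Solve by Cramer's rule:
  det = gamma(0)^2 - gamma(1)^2 = (3.0952)^2 - (0.5375)^2 = 9.58026304 - 0.28890625 = 9.29135679
  phi_hat_1 = [gamma(1) gamma(0) - gamma(1) gamma(2)] / det = [(0.5375)(3.0952) - (0.5375)(0.0183)] / 9.29135679 = 1.65383375 / 9.29135679 = 0.178
  phi_hat_2 = [gamma(0) gamma(2) - gamma(1)^2] / det = [(3.0952)(0.0183) - (0.5375)^2] / 9.29135679 = -0.23226409 / 9.29135679 = -0.025
So phi_hat = [0.1780, -0.0250].
Therefore phi_hat_1 = 0.1780.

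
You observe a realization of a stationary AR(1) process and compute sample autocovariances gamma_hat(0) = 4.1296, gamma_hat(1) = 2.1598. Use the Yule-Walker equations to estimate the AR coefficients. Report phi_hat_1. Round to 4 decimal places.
\hat\phi_{1} = 0.5230

The Yule-Walker equations for an AR(p) process read, in matrix form,
  Gamma_p phi = r_p,   with   (Gamma_p)_{ij} = gamma(|i - j|),
                       (r_p)_i = gamma(i),   i,j = 1..p.
Substitute the sample gammas (Toeplitz matrix and right-hand side of size 1):
  Gamma_p = [[4.1296]]
  r_p     = [2.1598]
With p = 1 this is the single equation gamma(0) phi_1 = gamma(1):
  phi_hat_1 = gamma(1) / gamma(0) = 2.1598 / 4.1296 = 0.5230.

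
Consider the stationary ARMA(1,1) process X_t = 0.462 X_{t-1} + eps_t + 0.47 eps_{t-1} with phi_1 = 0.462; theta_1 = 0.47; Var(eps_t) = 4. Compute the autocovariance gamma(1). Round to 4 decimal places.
\gamma(1) = 5.7688

Multiply the model equation by X_{t-k} and take expectations. With theta_0 = psi_0 = 1 and psi_j the MA(infinity) weights, this gives
  gamma(k) - sum_i phi_i gamma(k-i) = c_k,
  c_k = sigma^2 * sum_{j=k..q} theta_j psi_{j-k}   (c_k = 0 for k > q),
using gamma(-m) = gamma(m).
psi-weights needed (psi_j = theta_j + sum_i phi_i psi_{j-i}):
  psi_1 = theta_1 + phi_1 = 0.47 + (0.462) = 0.932
Right-hand sides:
  c_0 = sigma^2 (1 + theta_1 psi_1) = 4 * (1 + (0.47)(0.932)) = 4 * 1.43804 = 5.75216
  c_1 = sigma^2 theta_1 = 4 * (0.47) = 1.88
  c_2 = 0
Equations for k = 0 and k = 1 (AR order 1):
  gamma(0) = phi_1 gamma(1) + c_0
  gamma(1) = phi_1 gamma(0) + c_1
Substituting the second into the first: gamma(0) (1 - phi_1^2) = c_0 + phi_1 c_1, so
  gamma(0) = (c_0 + phi_1 c_1) / (1 - phi_1^2) = (5.75216 + (0.462)(1.88)) / (1 - (0.462)^2) = 6.62072 / 0.786556 = 8.417354.
  gamma(1) = phi_1 gamma(0) + c_1 = (0.462)(8.417354) + (1.88) = 5.768817.
Therefore gamma(1) = 5.7688 (to 4 decimal places).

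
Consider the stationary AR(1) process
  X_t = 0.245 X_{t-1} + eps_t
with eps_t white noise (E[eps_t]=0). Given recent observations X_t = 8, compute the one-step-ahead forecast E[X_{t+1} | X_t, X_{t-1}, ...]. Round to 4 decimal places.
E[X_{t+1} \mid \mathcal F_t] = 1.9600

For an AR(p) model X_t = c + sum_i phi_i X_{t-i} + eps_t, the
one-step-ahead conditional mean is
  E[X_{t+1} | X_t, ...] = c + sum_i phi_i X_{t+1-i}.
Substitute known values:
  E[X_{t+1} | ...] = (0.245) * (8)
                   = 1.9600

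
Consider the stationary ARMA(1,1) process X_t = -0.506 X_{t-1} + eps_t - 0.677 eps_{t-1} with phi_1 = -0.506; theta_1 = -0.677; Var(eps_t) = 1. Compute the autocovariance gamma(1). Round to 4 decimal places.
\gamma(1) = -2.1348

Multiply the model equation by X_{t-k} and take expectations. With theta_0 = psi_0 = 1 and psi_j the MA(infinity) weights, this gives
  gamma(k) - sum_i phi_i gamma(k-i) = c_k,
  c_k = sigma^2 * sum_{j=k..q} theta_j psi_{j-k}   (c_k = 0 for k > q),
using gamma(-m) = gamma(m).
psi-weights needed (psi_j = theta_j + sum_i phi_i psi_{j-i}):
  psi_1 = theta_1 + phi_1 = -0.677 + (-0.506) = -1.183
Right-hand sides:
  c_0 = sigma^2 (1 + theta_1 psi_1) = 1 * (1 + (-0.677)(-1.183)) = 1 * 1.800891 = 1.800891
  c_1 = sigma^2 theta_1 = 1 * (-0.677) = -0.677
  c_2 = 0
Equations for k = 0 and k = 1 (AR order 1):
  gamma(0) = phi_1 gamma(1) + c_0
  gamma(1) = phi_1 gamma(0) + c_1
Substituting the second into the first: gamma(0) (1 - phi_1^2) = c_0 + phi_1 c_1, so
  gamma(0) = (c_0 + phi_1 c_1) / (1 - phi_1^2) = (1.800891 + (-0.506)(-0.677)) / (1 - (-0.506)^2) = 2.143453 / 0.743964 = 2.881125.
  gamma(1) = phi_1 gamma(0) + c_1 = (-0.506)(2.881125) + (-0.677) = -2.134849.
Therefore gamma(1) = -2.1348 (to 4 decimal places).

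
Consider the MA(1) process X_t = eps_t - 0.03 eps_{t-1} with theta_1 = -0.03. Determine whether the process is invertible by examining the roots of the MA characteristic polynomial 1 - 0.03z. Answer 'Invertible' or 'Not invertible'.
\text{Invertible}

The MA(q) characteristic polynomial is P(z) = 1 - 0.03z.
Invertibility requires all roots to lie outside the unit circle, i.e. |z| > 1 for every root.
This is linear in z: 1 + (-0.03) z = 0  =>  z = -1/(-0.03) = 33.333333,  |z| = 33.333333.
Moduli of all roots: 33.3333.
All moduli strictly greater than 1? Yes.
Verdict: Invertible.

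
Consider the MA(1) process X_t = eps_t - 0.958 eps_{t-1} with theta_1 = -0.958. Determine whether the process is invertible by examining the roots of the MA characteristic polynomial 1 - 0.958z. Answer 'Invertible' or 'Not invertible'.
\text{Invertible}

The MA(q) characteristic polynomial is P(z) = 1 - 0.958z.
Invertibility requires all roots to lie outside the unit circle, i.e. |z| > 1 for every root.
This is linear in z: 1 + (-0.958) z = 0  =>  z = -1/(-0.958) = 1.043841,  |z| = 1.043841.
Moduli of all roots: 1.0438.
All moduli strictly greater than 1? Yes.
Verdict: Invertible.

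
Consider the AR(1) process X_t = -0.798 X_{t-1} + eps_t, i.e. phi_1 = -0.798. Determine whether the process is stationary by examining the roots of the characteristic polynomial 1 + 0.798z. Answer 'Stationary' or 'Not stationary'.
\text{Stationary}

The AR(p) characteristic polynomial is P(z) = 1 + 0.798z.
Stationarity requires all roots to lie outside the unit circle, i.e. |z| > 1 for every root.
This is linear in z: 1 + (0.798) z = 0  =>  z = -1/(0.798) = -1.253133,  |z| = 1.253133.
Moduli of all roots: 1.2531.
All moduli strictly greater than 1? Yes.
Verdict: Stationary.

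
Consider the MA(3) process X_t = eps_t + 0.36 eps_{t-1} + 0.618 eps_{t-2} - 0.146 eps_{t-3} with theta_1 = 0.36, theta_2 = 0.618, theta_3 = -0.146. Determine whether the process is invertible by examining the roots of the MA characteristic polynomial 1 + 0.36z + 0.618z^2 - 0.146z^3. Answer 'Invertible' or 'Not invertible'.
\text{Invertible}

The MA(q) characteristic polynomial is P(z) = 1 + 0.36z + 0.618z^2 - 0.146z^3.
Invertibility requires all roots to lie outside the unit circle, i.e. |z| > 1 for every root.
Degree 3: look for a simple real root z0 first, then factor out (1 - z/z0) and solve the remaining quadratic.
Testing z0 = 5: P(5) = 1 + (0.36)(5) + (0.618)(5)^2 + (-0.146)(5)^3
  = 1 + (1.8) + (15.45) + (-18.25) = 0.  So z_0 = 5 is a root, |z_0| = 5.
Divide out the factor (1 - 0.2 z) = (1 - z/z0) (since 1/z0 = 0.2):
  P(z) = (1 - 0.2 z)(1 + (0.56) z + (0.73) z^2)
  [check: z-coef 0.56 - (0.2) = 0.36; z^2-coef 0.73 - (0.2)(0.56) = 0.618; z^3-coef -(0.2)(0.73) = -0.146.]
Remaining roots from the quadratic factor 1 + (0.56) z + (0.73) z^2:
  Set 1 + (0.56) z + (0.73) z^2 = 0, i.e. a z^2 + b z + c = 0 with a = 0.73, b = 0.56, c = 1.
  Discriminant D = b^2 - 4ac = (0.56)^2 - 4*(0.73)*1 = 0.3136 - (2.92) = -2.6064.
  D < 0, so the roots are the complex-conjugate pair z = (-b +/- i sqrt(-D)) / (2a) = -0.3836 +/- 1.1058i.
  For a conjugate pair |z|^2 = z * conj(z) = (product of roots) = c/a = 1/(0.73) = 1.369863, so |z| = sqrt(1.369863) = 1.1704 for both roots.
Moduli of all roots: 5.0000, 1.1704, 1.1704.
All moduli strictly greater than 1? Yes.
Verdict: Invertible.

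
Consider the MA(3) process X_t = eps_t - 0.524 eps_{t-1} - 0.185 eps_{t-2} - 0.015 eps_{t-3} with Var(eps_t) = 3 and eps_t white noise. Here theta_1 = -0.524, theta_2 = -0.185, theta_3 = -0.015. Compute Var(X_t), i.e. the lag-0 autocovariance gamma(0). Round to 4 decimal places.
\gamma(0) = 3.9271

For an MA(q) process X_t = eps_t + sum_i theta_i eps_{t-i} with
Var(eps_t) = sigma^2, the variance is
  gamma(0) = sigma^2 * (1 + sum_i theta_i^2).
  sum_i theta_i^2 = (-0.524)^2 + (-0.185)^2 + (-0.015)^2 = 0.274576 + 0.034225 + 0.000225 = 0.309026.
  gamma(0) = 3 * (1 + 0.309026) = 3 * 1.309026 = 3.927078, which rounds to 3.9271.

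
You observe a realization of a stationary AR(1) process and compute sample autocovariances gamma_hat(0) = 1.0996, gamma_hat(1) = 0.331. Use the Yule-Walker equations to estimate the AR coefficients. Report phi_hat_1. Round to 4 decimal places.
\hat\phi_{1} = 0.3010

The Yule-Walker equations for an AR(p) process read, in matrix form,
  Gamma_p phi = r_p,   with   (Gamma_p)_{ij} = gamma(|i - j|),
                       (r_p)_i = gamma(i),   i,j = 1..p.
Substitute the sample gammas (Toeplitz matrix and right-hand side of size 1):
  Gamma_p = [[1.0996]]
  r_p     = [0.331]
With p = 1 this is the single equation gamma(0) phi_1 = gamma(1):
  phi_hat_1 = gamma(1) / gamma(0) = 0.331 / 1.0996 = 0.3010.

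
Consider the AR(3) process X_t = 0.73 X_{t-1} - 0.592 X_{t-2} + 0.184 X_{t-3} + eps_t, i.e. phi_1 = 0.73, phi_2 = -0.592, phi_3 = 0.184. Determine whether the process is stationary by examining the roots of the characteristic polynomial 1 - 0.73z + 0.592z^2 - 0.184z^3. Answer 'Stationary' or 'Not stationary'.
\text{Stationary}

The AR(p) characteristic polynomial is P(z) = 1 - 0.73z + 0.592z^2 - 0.184z^3.
Stationarity requires all roots to lie outside the unit circle, i.e. |z| > 1 for every root.
Degree 3: look for a simple real root z0 first, then factor out (1 - z/z0) and solve the remaining quadratic.
Testing z0 = 2.5: P(2.5) = 1 + (-0.73)(2.5) + (0.592)(2.5)^2 + (-0.184)(2.5)^3
  = 1 + (-1.825) + (3.7) + (-2.875) = 0.  So z_0 = 2.5 is a root, |z_0| = 2.5.
Divide out the factor (1 - 0.4 z) = (1 - z/z0) (since 1/z0 = 0.4):
  P(z) = (1 - 0.4 z)(1 + (-0.33) z + (0.46) z^2)
  [check: z-coef -0.33 - (0.4) = -0.73; z^2-coef 0.46 - (0.4)(-0.33) = 0.592; z^3-coef -(0.4)(0.46) = -0.184.]
Remaining roots from the quadratic factor 1 + (-0.33) z + (0.46) z^2:
  Set 1 + (-0.33) z + (0.46) z^2 = 0, i.e. a z^2 + b z + c = 0 with a = 0.46, b = -0.33, c = 1.
  Discriminant D = b^2 - 4ac = (-0.33)^2 - 4*(0.46)*1 = 0.1089 - (1.84) = -1.7311.
  D < 0, so the roots are the complex-conjugate pair z = (-b +/- i sqrt(-D)) / (2a) = 0.3587 +/- 1.4301i.
  For a conjugate pair |z|^2 = z * conj(z) = (product of roots) = c/a = 1/(0.46) = 2.173913, so |z| = sqrt(2.173913) = 1.4744 for both roots.
Moduli of all roots: 2.5000, 1.4744, 1.4744.
All moduli strictly greater than 1? Yes.
Verdict: Stationary.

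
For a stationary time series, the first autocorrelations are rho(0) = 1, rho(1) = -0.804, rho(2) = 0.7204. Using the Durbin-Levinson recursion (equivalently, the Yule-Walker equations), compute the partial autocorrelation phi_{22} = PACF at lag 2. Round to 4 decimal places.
\phi_{22} = 0.2092

The PACF at lag k is phi_{kk}, the last component of the solution
to the Yule-Walker system G_k phi = r_k where
  (G_k)_{ij} = rho(|i - j|), (r_k)_i = rho(i), i,j = 1..k.
Equivalently, Durbin-Levinson gives phi_{kk} iteratively:
  phi_{11} = rho(1)
  phi_{kk} = [rho(k) - sum_{j=1..k-1} phi_{k-1,j} rho(k-j)]
            / [1 - sum_{j=1..k-1} phi_{k-1,j} rho(j)],
  phi_{k,j} = phi_{k-1,j} - phi_{kk} phi_{k-1,k-j},  j = 1..k-1.
Step k = 1:
  phi_11 = rho(1) = -0.804.
Step k = 2:
  phi_22 = [rho(2) - phi_11 rho(1)] / [1 - phi_11 rho(1)] = [0.7204 - (-0.804)(-0.804)] / [1 - (-0.804)(-0.804)]
         = 0.073984 / 0.353584 = 0.2092.
Therefore phi_{22} = 0.2092.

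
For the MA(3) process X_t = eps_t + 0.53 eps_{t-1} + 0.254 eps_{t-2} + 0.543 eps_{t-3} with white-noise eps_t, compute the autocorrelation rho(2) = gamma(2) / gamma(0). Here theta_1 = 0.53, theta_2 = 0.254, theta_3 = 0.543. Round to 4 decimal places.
\rho(2) = 0.3303

For an MA(q) process with theta_0 = 1, the autocovariance is
  gamma(k) = sigma^2 * sum_{i=0..q-k} theta_i * theta_{i+k},
and rho(k) = gamma(k) / gamma(0). Sigma^2 cancels.
  numerator   = (1)*(0.254) + (0.53)*(0.543) = 0.54179.
  denominator = (1)^2 + (0.53)^2 + (0.254)^2 + (0.543)^2 = 1.640265.
  rho(2) = 0.54179 / 1.640265 = 0.3303.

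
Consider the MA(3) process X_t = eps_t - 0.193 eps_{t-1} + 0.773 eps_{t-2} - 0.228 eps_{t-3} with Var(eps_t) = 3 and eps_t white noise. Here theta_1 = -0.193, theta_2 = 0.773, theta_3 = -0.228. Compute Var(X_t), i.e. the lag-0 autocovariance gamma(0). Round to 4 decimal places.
\gamma(0) = 5.0603

For an MA(q) process X_t = eps_t + sum_i theta_i eps_{t-i} with
Var(eps_t) = sigma^2, the variance is
  gamma(0) = sigma^2 * (1 + sum_i theta_i^2).
  sum_i theta_i^2 = (-0.193)^2 + (0.773)^2 + (-0.228)^2 = 0.037249 + 0.597529 + 0.051984 = 0.686762.
  gamma(0) = 3 * (1 + 0.686762) = 3 * 1.686762 = 5.060286, which rounds to 5.0603.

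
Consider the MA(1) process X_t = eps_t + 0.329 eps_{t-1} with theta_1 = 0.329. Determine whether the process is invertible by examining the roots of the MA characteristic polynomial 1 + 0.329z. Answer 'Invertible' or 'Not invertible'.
\text{Invertible}

The MA(q) characteristic polynomial is P(z) = 1 + 0.329z.
Invertibility requires all roots to lie outside the unit circle, i.e. |z| > 1 for every root.
This is linear in z: 1 + (0.329) z = 0  =>  z = -1/(0.329) = -3.039514,  |z| = 3.039514.
Moduli of all roots: 3.0395.
All moduli strictly greater than 1? Yes.
Verdict: Invertible.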